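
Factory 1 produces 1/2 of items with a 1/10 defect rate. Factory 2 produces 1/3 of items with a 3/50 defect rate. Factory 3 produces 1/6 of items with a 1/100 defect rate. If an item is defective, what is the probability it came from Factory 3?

Using Bayes' theorem:
P(F1) = 1/2, P(D|F1) = 1/10
P(F2) = 1/3, P(D|F2) = 3/50
P(F3) = 1/6, P(D|F3) = 1/100
P(D) = P(D|F1)P(F1) + P(D|F2)P(F2) + P(D|F3)P(F3)
     = \frac{43}{600}
P(F3|D) = P(D|F3)P(F3) / P(D)
= \frac{1}{43}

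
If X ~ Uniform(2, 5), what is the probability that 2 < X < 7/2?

P(2 < X < 7/2) = ∫_{2}^{7/2} f(x) dx
where f(x) = \frac{1}{3}
= \frac{1}{2}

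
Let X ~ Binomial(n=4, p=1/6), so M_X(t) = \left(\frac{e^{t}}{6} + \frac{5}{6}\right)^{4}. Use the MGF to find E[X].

To find E[X], compute M^(1)(0):
M^(1)(t) = \frac{2 \left(\frac{e^{t}}{6} + \frac{5}{6}\right)^{3} e^{t}}{3}
M^(1)(0) = \frac{2}{3}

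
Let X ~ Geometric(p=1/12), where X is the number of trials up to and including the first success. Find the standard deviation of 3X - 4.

For X ~ Geometric(p=1/12), where X is the number of trials up to and including the first success:
Var(X) = 132
SD(X) = √(Var(X)) = √(132) = 2 \sqrt{33}
SD(3X - 4) = |3| × SD(X) = 3 × 2 \sqrt{33} = 6 \sqrt{33}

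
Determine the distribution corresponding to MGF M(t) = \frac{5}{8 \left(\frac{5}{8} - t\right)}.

The MGF M(t) = \frac{5}{8 \left(\frac{5}{8} - t\right)} is the standard form for the Exponential distribution.
Comparing with the known MGF formula identifies: Exponential(rate λ=5/8)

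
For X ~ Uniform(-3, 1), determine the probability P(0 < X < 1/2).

P(0 < X < 1/2) = ∫_{0}^{1/2} f(x) dx
where f(x) = \frac{1}{4}
= \frac{1}{8}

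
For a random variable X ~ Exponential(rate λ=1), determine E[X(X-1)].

E[X(X-1)] = E[X² - X] = E[X²] - E[X]
E[X] = 1
E[X²] = Var(X) + (E[X])² = 1 + (1)² = 2
E[X(X-1)] = 2 - 1 = 1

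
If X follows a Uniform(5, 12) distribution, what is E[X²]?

Using the identity E[X²] = Var(X) + (E[X])²:
E[X] = \frac{17}{2}
Var(X) = \frac{49}{12}
E[X²] = \frac{49}{12} + (\frac{17}{2})²
= \frac{229}{3}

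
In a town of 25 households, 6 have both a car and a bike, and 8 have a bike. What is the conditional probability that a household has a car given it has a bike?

P(A ∩ B) = 6/25
P(B) = 8/25
P(A|B) = P(A ∩ B) / P(B) = (6/25) / (8/25) = 3/4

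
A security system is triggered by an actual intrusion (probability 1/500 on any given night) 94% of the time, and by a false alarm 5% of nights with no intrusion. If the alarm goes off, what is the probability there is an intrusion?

Let D = the rare event, + = positive/flagged.
P(D) = 1/500
P(+|D) = 94/100 = 47/50
P(+|D') = 5/100 = 1/20
P(+) = P(+|D)P(D) + P(+|D')P(D')
     = \frac{47}{50} × \frac{1}{500} + \frac{1}{20} × \frac{499}{500}
     = \frac{2589}{50000}
P(D|+) = P(+|D)P(D)/P(+) = \frac{94}{2589}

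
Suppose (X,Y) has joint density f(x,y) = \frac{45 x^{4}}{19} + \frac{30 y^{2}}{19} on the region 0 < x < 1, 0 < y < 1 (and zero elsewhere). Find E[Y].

E[Y] = ∫_0^1 ∫_0^1 y × f(x,y) dx dy
= \frac{12}{19}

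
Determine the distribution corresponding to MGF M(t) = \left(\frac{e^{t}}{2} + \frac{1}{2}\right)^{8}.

The MGF M(t) = \left(\frac{e^{t}}{2} + \frac{1}{2}\right)^{8} is the standard form for the Binomial distribution.
Comparing with the known MGF formula identifies: Binomial(n=8, p=1/2)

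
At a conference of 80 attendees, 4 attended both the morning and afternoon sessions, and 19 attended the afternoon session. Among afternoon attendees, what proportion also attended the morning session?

P(A ∩ B) = 4/80 = 1/20
P(B) = 19/80
P(A|B) = P(A ∩ B) / P(B) = (1/20) / (19/80) = 4/19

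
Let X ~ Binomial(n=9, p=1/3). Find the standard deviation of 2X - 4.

For X ~ Binomial(n=9, p=1/3):
Var(X) = 2
SD(X) = √(Var(X)) = √(2) = \sqrt{2}
SD(2X - 4) = |2| × SD(X) = 2 × \sqrt{2} = 2 \sqrt{2}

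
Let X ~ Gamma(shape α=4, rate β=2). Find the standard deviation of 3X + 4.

For X ~ Gamma(shape α=4, rate β=2):
Var(X) = 1
SD(X) = √(Var(X)) = √(1) = 1
SD(3X + 4) = |3| × SD(X) = 3 × 1 = 3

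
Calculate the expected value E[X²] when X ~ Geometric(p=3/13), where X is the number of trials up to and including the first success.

Using the identity E[X²] = Var(X) + (E[X])²:
E[X] = \frac{13}{3}
Var(X) = \frac{130}{9}
E[X²] = \frac{130}{9} + (\frac{13}{3})²
= \frac{299}{9}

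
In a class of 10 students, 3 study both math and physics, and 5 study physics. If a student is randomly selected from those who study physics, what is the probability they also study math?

P(A ∩ B) = 3/10
P(B) = 5/10 = 1/2
P(A|B) = P(A ∩ B) / P(B) = (3/10) / (1/2) = 3/5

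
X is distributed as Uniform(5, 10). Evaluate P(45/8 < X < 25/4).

P(45/8 < X < 25/4) = ∫_{45/8}^{25/4} f(x) dx
where f(x) = \frac{1}{5}
= \frac{1}{8}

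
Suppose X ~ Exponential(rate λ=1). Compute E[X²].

Using the identity E[X²] = Var(X) + (E[X])²:
E[X] = 1
Var(X) = 1
E[X²] = 1 + (1)²
= 2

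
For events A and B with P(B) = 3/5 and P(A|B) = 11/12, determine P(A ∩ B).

By definition, P(A|B) = P(A ∩ B) / P(B)
So P(A ∩ B) = P(A|B) × P(B)
= 11/12 × 3/5
= 11/20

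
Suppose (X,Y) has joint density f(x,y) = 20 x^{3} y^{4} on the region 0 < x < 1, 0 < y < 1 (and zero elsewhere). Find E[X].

E[X] = ∫_0^1 ∫_0^1 x × f(x,y) dy dx
= ∫_0^1 ∫_0^1 x × (20 x^{3} y^{4}) dy dx
= \frac{4}{5}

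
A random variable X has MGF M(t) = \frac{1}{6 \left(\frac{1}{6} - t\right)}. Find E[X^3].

To find E[X^3], compute M^(3)(0):
M^(1)(t) = \frac{1}{6 \left(\frac{1}{6} - t\right)^{2}}
M^(2)(t) = \frac{1}{3 \left(\frac{1}{6} - t\right)^{3}}
M^(3)(t) = \frac{1}{\left(\frac{1}{6} - t\right)^{4}}
M^(3)(0) = 1296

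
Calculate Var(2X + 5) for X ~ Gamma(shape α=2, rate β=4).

For X ~ Gamma(shape α=2, rate β=4):
Var(X) = \frac{1}{8}
Var(2X + 5) = (2)² × Var(X) = 4 × \frac{1}{8} = \frac{1}{2}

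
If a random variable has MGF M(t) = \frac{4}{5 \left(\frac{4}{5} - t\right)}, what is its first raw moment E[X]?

To find E[X], compute M^(1)(0):
M^(1)(t) = \frac{4}{5 \left(\frac{4}{5} - t\right)^{2}}
M^(1)(0) = \frac{5}{4}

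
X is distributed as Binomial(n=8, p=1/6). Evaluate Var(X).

For X ~ Binomial(n=8, p=1/6):
Var(X) = \frac{10}{9}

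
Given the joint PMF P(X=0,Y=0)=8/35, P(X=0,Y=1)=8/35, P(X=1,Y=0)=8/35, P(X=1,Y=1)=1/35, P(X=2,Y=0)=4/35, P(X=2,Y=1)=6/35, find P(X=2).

P(X=2) = P(X=2,Y=0) + P(X=2,Y=1)
= 4/35 + 6/35
= 2/7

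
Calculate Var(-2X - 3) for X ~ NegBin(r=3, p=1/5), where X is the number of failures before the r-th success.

For X ~ NegBin(r=3, p=1/5), where X is the number of failures before the r-th success:
Var(X) = 60
Var(-2X - 3) = (-2)² × Var(X) = 4 × 60 = 240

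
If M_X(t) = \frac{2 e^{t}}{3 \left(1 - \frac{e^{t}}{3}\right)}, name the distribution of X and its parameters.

The MGF M(t) = \frac{2 e^{t}}{3 \left(1 - \frac{e^{t}}{3}\right)} is the standard form for the Geometric distribution.
Comparing with the known MGF formula identifies: Geometric(p=2/3), X = trial number of first success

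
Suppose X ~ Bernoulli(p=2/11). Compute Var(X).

For X ~ Bernoulli(p=2/11):
Var(X) = \frac{18}{121}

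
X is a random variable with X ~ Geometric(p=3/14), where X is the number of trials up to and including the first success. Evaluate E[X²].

Using the identity E[X²] = Var(X) + (E[X])²:
E[X] = \frac{14}{3}
Var(X) = \frac{154}{9}
E[X²] = \frac{154}{9} + (\frac{14}{3})²
= \frac{350}{9}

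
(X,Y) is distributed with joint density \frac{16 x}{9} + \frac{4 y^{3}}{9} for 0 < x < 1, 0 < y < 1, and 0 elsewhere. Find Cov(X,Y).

E[XY] = ∫∫ xy × f(x,y) dx dy = \frac{46}{135}
E[X] = \frac{35}{54}
E[Y] = \frac{8}{15}
Cov(X,Y) = E[XY] - E[X]E[Y] = - \frac{2}{405}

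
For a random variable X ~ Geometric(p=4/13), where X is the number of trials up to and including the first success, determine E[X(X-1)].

E[X(X-1)] = E[X² - X] = E[X²] - E[X]
E[X] = \frac{13}{4}
E[X²] = Var(X) + (E[X])² = \frac{117}{16} + (\frac{13}{4})² = \frac{143}{8}
E[X(X-1)] = \frac{143}{8} - \frac{13}{4} = \frac{117}{8}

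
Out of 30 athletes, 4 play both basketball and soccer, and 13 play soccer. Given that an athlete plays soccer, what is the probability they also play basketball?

P(A ∩ B) = 4/30 = 2/15
P(B) = 13/30
P(A|B) = P(A ∩ B) / P(B) = (2/15) / (13/30) = 4/13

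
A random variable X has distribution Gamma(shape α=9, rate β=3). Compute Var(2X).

For X ~ Gamma(shape α=9, rate β=3):
Var(X) = 1
Var(2X) = (2)² × Var(X) = 4 × 1 = 4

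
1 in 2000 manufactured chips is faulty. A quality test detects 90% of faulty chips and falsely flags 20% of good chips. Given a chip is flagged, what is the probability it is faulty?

Let D = the rare event, + = positive/flagged.
P(D) = 1/2000
P(+|D) = 90/100 = 9/10
P(+|D') = 20/100 = 1/5
P(+) = P(+|D)P(D) + P(+|D')P(D')
     = \frac{9}{10} × \frac{1}{2000} + \frac{1}{5} × \frac{1999}{2000}
     = \frac{4007}{20000}
P(D|+) = P(+|D)P(D)/P(+) = \frac{9}{4007}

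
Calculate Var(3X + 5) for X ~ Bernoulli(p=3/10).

For X ~ Bernoulli(p=3/10):
Var(X) = \frac{21}{100}
Var(3X + 5) = (3)² × Var(X) = 9 × \frac{21}{100} = \frac{189}{100}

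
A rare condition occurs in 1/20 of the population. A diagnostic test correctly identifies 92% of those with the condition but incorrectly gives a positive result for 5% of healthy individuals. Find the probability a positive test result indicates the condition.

Let D = the rare event, + = positive/flagged.
P(D) = 1/20
P(+|D) = 92/100 = 23/25
P(+|D') = 5/100 = 1/20
P(+) = P(+|D)P(D) + P(+|D')P(D')
     = \frac{23}{25} × \frac{1}{20} + \frac{1}{20} × \frac{19}{20}
     = \frac{187}{2000}
P(D|+) = P(+|D)P(D)/P(+) = \frac{92}{187}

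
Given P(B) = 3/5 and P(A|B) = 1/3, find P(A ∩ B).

By definition, P(A|B) = P(A ∩ B) / P(B)
So P(A ∩ B) = P(A|B) × P(B)
= 1/3 × 3/5
= 1/5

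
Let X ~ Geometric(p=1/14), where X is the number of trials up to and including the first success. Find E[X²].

Using the identity E[X²] = Var(X) + (E[X])²:
E[X] = 14
Var(X) = 182
E[X²] = 182 + (14)²
= 378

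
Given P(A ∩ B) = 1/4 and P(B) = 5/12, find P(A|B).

P(A|B) = P(A ∩ B) / P(B)
= (1/4) / (5/12)
= 3/5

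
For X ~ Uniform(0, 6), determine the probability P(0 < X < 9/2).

P(0 < X < 9/2) = ∫_{0}^{9/2} f(x) dx
where f(x) = \frac{1}{6}
= \frac{3}{4}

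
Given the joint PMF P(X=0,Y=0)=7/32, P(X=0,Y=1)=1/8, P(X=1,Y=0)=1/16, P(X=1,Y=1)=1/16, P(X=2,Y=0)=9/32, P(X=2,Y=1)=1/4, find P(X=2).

P(X=2) = P(X=2,Y=0) + P(X=2,Y=1)
= 9/32 + 1/4
= 17/32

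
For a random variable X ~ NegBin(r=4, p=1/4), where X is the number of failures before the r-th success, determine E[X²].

Using the identity E[X²] = Var(X) + (E[X])²:
E[X] = 12
Var(X) = 48
E[X²] = 48 + (12)²
= 192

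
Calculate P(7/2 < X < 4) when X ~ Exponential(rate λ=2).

P(7/2 < X < 4) = ∫_{7/2}^{4} f(x) dx
where f(x) = 2 e^{- 2 x}
= - \frac{1 - e}{e^{8}}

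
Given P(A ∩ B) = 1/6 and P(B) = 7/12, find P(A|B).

P(A|B) = P(A ∩ B) / P(B)
= (1/6) / (7/12)
= 2/7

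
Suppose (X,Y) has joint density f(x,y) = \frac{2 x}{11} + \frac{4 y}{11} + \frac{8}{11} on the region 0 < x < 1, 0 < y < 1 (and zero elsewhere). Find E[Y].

E[Y] = ∫_0^1 ∫_0^1 y × f(x,y) dx dy
= \frac{35}{66}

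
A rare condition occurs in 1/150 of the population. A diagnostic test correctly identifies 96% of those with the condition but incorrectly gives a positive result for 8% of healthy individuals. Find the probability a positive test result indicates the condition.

Let D = the rare event, + = positive/flagged.
P(D) = 1/150
P(+|D) = 96/100 = 24/25
P(+|D') = 8/100 = 2/25
P(+) = P(+|D)P(D) + P(+|D')P(D')
     = \frac{24}{25} × \frac{1}{150} + \frac{2}{25} × \frac{149}{150}
     = \frac{161}{1875}
P(D|+) = P(+|D)P(D)/P(+) = \frac{12}{161}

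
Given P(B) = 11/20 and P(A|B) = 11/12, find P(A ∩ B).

By definition, P(A|B) = P(A ∩ B) / P(B)
So P(A ∩ B) = P(A|B) × P(B)
= 11/12 × 11/20
= 121/240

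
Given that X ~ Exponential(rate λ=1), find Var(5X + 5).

For X ~ Exponential(rate λ=1):
Var(X) = 1
Var(5X + 5) = (5)² × Var(X) = 25 × 1 = 25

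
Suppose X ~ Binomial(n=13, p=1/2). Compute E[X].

For X ~ Binomial(n=13, p=1/2), the expected value is:
E[X] = \frac{13}{2}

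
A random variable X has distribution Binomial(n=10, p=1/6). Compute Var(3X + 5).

For X ~ Binomial(n=10, p=1/6):
Var(X) = \frac{25}{18}
Var(3X + 5) = (3)² × Var(X) = 9 × \frac{25}{18} = \frac{25}{2}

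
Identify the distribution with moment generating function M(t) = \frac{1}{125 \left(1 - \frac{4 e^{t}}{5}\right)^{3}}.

The MGF M(t) = \frac{1}{125 \left(1 - \frac{4 e^{t}}{5}\right)^{3}} is the standard form for the NegativeBinomial distribution.
Comparing with the known MGF formula identifies: NegBin(r=3, p=1/5), X = failures before r-th success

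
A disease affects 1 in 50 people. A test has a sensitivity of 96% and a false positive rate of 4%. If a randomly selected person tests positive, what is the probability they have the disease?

Let D = the rare event, + = positive/flagged.
P(D) = 1/50
P(+|D) = 96/100 = 24/25
P(+|D') = 4/100 = 1/25
P(+) = P(+|D)P(D) + P(+|D')P(D')
     = \frac{24}{25} × \frac{1}{50} + \frac{1}{25} × \frac{49}{50}
     = \frac{73}{1250}
P(D|+) = P(+|D)P(D)/P(+) = \frac{24}{73}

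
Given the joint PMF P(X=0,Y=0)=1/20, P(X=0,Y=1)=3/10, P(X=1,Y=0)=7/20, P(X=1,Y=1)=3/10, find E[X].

First find marginal of X:
P(X=0) = 7/20
P(X=1) = 13/20
E[X] = 0 × 7/20 + 1 × 13/20 = 13/20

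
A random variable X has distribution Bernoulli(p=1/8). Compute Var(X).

For X ~ Bernoulli(p=1/8):
Var(X) = \frac{7}{64}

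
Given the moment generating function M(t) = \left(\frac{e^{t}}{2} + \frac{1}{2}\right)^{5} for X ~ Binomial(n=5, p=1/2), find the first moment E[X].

To find E[X], compute M^(1)(0):
M^(1)(t) = \frac{5 \left(\frac{e^{t}}{2} + \frac{1}{2}\right)^{4} e^{t}}{2}
M^(1)(0) = \frac{5}{2}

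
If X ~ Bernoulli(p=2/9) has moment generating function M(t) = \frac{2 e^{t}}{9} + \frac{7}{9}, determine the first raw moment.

To find E[X], compute M^(1)(0):
M^(1)(t) = \frac{2 e^{t}}{9}
M^(1)(0) = \frac{2}{9}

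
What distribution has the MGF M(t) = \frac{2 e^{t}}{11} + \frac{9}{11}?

The MGF M(t) = \frac{2 e^{t}}{11} + \frac{9}{11} is the standard form for the Bernoulli distribution.
Comparing with the known MGF formula identifies: Bernoulli(p=2/11)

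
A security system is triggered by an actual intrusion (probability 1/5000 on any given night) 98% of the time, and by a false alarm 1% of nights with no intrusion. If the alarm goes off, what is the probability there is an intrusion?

Let D = the rare event, + = positive/flagged.
P(D) = 1/5000
P(+|D) = 98/100 = 49/50
P(+|D') = 1/100
P(+) = P(+|D)P(D) + P(+|D')P(D')
     = \frac{49}{50} × \frac{1}{5000} + \frac{1}{100} × \frac{4999}{5000}
     = \frac{5097}{500000}
P(D|+) = P(+|D)P(D)/P(+) = \frac{98}{5097}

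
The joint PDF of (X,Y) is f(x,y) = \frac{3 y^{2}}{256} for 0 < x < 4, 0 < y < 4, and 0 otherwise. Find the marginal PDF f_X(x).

f_X(x) = ∫_0^4 f(x,y) dy
= ∫_0^4 \frac{3 y^{2}}{256} dy
= \frac{1}{4} for 0 < x < 4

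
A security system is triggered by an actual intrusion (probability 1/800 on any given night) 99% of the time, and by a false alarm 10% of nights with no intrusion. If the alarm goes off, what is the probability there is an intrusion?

Let D = the rare event, + = positive/flagged.
P(D) = 1/800
P(+|D) = 99/100
P(+|D') = 10/100 = 1/10
P(+) = P(+|D)P(D) + P(+|D')P(D')
     = \frac{99}{100} × \frac{1}{800} + \frac{1}{10} × \frac{799}{800}
     = \frac{8089}{80000}
P(D|+) = P(+|D)P(D)/P(+) = \frac{99}{8089}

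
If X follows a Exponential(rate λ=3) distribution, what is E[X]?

For X ~ Exponential(rate λ=3), the expected value is:
E[X] = \frac{1}{3}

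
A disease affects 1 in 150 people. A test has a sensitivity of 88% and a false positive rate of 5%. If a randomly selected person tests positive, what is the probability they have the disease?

Let D = the rare event, + = positive/flagged.
P(D) = 1/150
P(+|D) = 88/100 = 22/25
P(+|D') = 5/100 = 1/20
P(+) = P(+|D)P(D) + P(+|D')P(D')
     = \frac{22}{25} × \frac{1}{150} + \frac{1}{20} × \frac{149}{150}
     = \frac{833}{15000}
P(D|+) = P(+|D)P(D)/P(+) = \frac{88}{833}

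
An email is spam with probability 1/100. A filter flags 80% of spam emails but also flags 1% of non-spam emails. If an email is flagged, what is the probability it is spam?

Let D = the rare event, + = positive/flagged.
P(D) = 1/100
P(+|D) = 80/100 = 4/5
P(+|D') = 1/100
P(+) = P(+|D)P(D) + P(+|D')P(D')
     = \frac{4}{5} × \frac{1}{100} + \frac{1}{100} × \frac{99}{100}
     = \frac{179}{10000}
P(D|+) = P(+|D)P(D)/P(+) = \frac{80}{179}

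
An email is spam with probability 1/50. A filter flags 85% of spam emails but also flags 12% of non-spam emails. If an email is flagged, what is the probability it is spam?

Let D = the rare event, + = positive/flagged.
P(D) = 1/50
P(+|D) = 85/100 = 17/20
P(+|D') = 12/100 = 3/25
P(+) = P(+|D)P(D) + P(+|D')P(D')
     = \frac{17}{20} × \frac{1}{50} + \frac{3}{25} × \frac{49}{50}
     = \frac{673}{5000}
P(D|+) = P(+|D)P(D)/P(+) = \frac{85}{673}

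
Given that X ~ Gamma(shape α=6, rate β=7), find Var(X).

For X ~ Gamma(shape α=6, rate β=7):
Var(X) = \frac{6}{49}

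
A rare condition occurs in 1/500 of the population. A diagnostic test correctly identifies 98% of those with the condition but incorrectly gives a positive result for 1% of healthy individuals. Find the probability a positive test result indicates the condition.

Let D = the rare event, + = positive/flagged.
P(D) = 1/500
P(+|D) = 98/100 = 49/50
P(+|D') = 1/100
P(+) = P(+|D)P(D) + P(+|D')P(D')
     = \frac{49}{50} × \frac{1}{500} + \frac{1}{100} × \frac{499}{500}
     = \frac{597}{50000}
P(D|+) = P(+|D)P(D)/P(+) = \frac{98}{597}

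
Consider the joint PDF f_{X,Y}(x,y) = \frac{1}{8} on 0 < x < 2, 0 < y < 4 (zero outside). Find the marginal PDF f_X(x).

f_X(x) = ∫_0^4 f(x,y) dy
= ∫_0^4 \frac{1}{8} dy
= \frac{1}{2} for 0 < x < 2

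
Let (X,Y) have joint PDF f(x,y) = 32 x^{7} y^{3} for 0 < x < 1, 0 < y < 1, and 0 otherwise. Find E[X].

E[X] = ∫_0^1 ∫_0^1 x × f(x,y) dy dx
= ∫_0^1 ∫_0^1 x × (32 x^{7} y^{3}) dy dx
= \frac{8}{9}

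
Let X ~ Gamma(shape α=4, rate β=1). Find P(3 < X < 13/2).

P(3 < X < 13/2) = ∫_{3}^{13/2} f(x) dx
where f(x) = \frac{x^{3} e^{- x}}{6}
= - \frac{3571}{48 e^{\frac{13}{2}}} + \frac{13}{e^{3}}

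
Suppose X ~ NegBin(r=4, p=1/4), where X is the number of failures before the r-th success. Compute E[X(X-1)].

E[X(X-1)] = E[X² - X] = E[X²] - E[X]
E[X] = 12
E[X²] = Var(X) + (E[X])² = 48 + (12)² = 192
E[X(X-1)] = 192 - 12 = 180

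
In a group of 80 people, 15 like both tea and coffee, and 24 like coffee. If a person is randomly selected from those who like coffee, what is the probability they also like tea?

P(A ∩ B) = 15/80 = 3/16
P(B) = 24/80 = 3/10
P(A|B) = P(A ∩ B) / P(B) = (3/16) / (3/10) = 5/8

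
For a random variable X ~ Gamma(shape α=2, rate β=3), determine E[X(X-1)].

E[X(X-1)] = E[X² - X] = E[X²] - E[X]
E[X] = \frac{2}{3}
E[X²] = Var(X) + (E[X])² = \frac{2}{9} + (\frac{2}{3})² = \frac{2}{3}
E[X(X-1)] = \frac{2}{3} - \frac{2}{3} = 0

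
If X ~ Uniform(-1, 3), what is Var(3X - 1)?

For X ~ Uniform(-1, 3):
Var(X) = \frac{4}{3}
Var(3X - 1) = (3)² × Var(X) = 9 × \frac{4}{3} = 12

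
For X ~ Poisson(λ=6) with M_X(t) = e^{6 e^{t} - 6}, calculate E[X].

To find E[X], compute M^(1)(0):
M^(1)(t) = 6 e^{t} e^{6 e^{t} - 6}
M^(1)(0) = 6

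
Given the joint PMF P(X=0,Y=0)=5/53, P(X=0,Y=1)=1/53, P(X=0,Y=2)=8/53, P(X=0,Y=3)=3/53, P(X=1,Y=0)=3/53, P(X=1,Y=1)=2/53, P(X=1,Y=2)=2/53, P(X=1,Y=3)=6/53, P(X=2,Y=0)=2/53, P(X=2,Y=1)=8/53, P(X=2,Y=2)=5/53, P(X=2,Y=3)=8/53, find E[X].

First find marginal of X:
P(X=0) = 17/53
P(X=1) = 13/53
P(X=2) = 23/53
E[X] = 0 × 17/53 + 1 × 13/53 + 2 × 23/53 = 59/53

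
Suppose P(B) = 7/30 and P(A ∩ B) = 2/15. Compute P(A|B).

P(A|B) = P(A ∩ B) / P(B)
= (2/15) / (7/30)
= 4/7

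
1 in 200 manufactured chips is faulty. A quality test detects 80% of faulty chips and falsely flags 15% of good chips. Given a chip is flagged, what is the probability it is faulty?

Let D = the rare event, + = positive/flagged.
P(D) = 1/200
P(+|D) = 80/100 = 4/5
P(+|D') = 15/100 = 3/20
P(+) = P(+|D)P(D) + P(+|D')P(D')
     = \frac{4}{5} × \frac{1}{200} + \frac{3}{20} × \frac{199}{200}
     = \frac{613}{4000}
P(D|+) = P(+|D)P(D)/P(+) = \frac{16}{613}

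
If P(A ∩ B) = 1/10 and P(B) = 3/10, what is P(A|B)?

P(A|B) = P(A ∩ B) / P(B)
= (1/10) / (3/10)
= 1/3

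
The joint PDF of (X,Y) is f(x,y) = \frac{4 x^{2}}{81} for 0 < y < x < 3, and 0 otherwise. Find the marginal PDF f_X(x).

f_X(x) = ∫_0^x \frac{4 x^{2}}{81} dy = \frac{4 x^{3}}{81}
for 0 < x < 3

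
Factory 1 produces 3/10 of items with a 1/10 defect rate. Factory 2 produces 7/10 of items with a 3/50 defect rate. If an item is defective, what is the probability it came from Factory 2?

Using Bayes' theorem:
P(F1) = 3/10, P(D|F1) = 1/10
P(F2) = 7/10, P(D|F2) = 3/50
P(D) = P(D|F1)P(F1) + P(D|F2)P(F2)
     = \frac{9}{125}
P(F2|D) = P(D|F2)P(F2) / P(D)
= \frac{7}{12}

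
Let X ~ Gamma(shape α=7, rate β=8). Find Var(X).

For X ~ Gamma(shape α=7, rate β=8):
Var(X) = \frac{7}{64}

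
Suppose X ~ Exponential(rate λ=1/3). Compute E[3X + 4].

For X ~ Exponential(rate λ=1/3):
E[X] = 3
E[3X + 4] = 3 × E[X] + 4 = 13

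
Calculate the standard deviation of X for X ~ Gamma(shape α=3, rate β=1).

For X ~ Gamma(shape α=3, rate β=1):
Var(X) = 3
SD(X) = √(Var(X)) = √(3) = \sqrt{3}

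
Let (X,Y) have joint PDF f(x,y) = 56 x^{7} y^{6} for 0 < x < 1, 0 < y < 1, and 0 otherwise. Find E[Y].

E[Y] = ∫_0^1 ∫_0^1 y × f(x,y) dx dy
= \frac{7}{8}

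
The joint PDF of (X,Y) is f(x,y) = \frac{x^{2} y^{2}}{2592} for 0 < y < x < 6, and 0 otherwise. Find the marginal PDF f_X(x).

f_X(x) = ∫_0^x \frac{x^{2} y^{2}}{2592} dy = \frac{x^{5}}{7776}
for 0 < x < 6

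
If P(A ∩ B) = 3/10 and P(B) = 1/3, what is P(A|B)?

P(A|B) = P(A ∩ B) / P(B)
= (3/10) / (1/3)
= 9/10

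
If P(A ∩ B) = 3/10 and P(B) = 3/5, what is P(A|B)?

P(A|B) = P(A ∩ B) / P(B)
= (3/10) / (3/5)
= 1/2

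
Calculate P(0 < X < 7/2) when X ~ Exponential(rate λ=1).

P(0 < X < 7/2) = ∫_{0}^{7/2} f(x) dx
where f(x) = e^{- x}
= 1 - e^{- \frac{7}{2}}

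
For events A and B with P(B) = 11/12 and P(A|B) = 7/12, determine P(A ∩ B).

By definition, P(A|B) = P(A ∩ B) / P(B)
So P(A ∩ B) = P(A|B) × P(B)
= 7/12 × 11/12
= 77/144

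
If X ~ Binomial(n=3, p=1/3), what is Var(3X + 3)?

For X ~ Binomial(n=3, p=1/3):
Var(X) = \frac{2}{3}
Var(3X + 3) = (3)² × Var(X) = 9 × \frac{2}{3} = 6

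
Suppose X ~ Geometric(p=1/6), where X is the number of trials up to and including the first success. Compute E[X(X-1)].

E[X(X-1)] = E[X² - X] = E[X²] - E[X]
E[X] = 6
E[X²] = Var(X) + (E[X])² = 30 + (6)² = 66
E[X(X-1)] = 66 - 6 = 60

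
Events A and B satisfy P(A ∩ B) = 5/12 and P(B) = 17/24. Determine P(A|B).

P(A|B) = P(A ∩ B) / P(B)
= (5/12) / (17/24)
= 10/17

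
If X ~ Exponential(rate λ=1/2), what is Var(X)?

For X ~ Exponential(rate λ=1/2):
Var(X) = 4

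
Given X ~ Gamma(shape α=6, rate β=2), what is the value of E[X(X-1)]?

E[X(X-1)] = E[X² - X] = E[X²] - E[X]
E[X] = 3
E[X²] = Var(X) + (E[X])² = \frac{3}{2} + (3)² = \frac{21}{2}
E[X(X-1)] = \frac{21}{2} - 3 = \frac{15}{2}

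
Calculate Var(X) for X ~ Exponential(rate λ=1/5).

For X ~ Exponential(rate λ=1/5):
Var(X) = 25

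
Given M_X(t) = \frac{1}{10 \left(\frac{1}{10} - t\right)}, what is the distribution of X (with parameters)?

The MGF M(t) = \frac{1}{10 \left(\frac{1}{10} - t\right)} is the standard form for the Exponential distribution.
Comparing with the known MGF formula identifies: Exponential(rate λ=1/10)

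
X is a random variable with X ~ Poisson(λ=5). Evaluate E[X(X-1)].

E[X(X-1)] = E[X² - X] = E[X²] - E[X]
E[X] = 5
E[X²] = Var(X) + (E[X])² = 5 + (5)² = 30
E[X(X-1)] = 30 - 5 = 25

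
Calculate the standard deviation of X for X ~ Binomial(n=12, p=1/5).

For X ~ Binomial(n=12, p=1/5):
Var(X) = \frac{48}{25}
SD(X) = √(Var(X)) = √(\frac{48}{25}) = \frac{4 \sqrt{3}}{5}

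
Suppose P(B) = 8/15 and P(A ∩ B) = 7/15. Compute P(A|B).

P(A|B) = P(A ∩ B) / P(B)
= (7/15) / (8/15)
= 7/8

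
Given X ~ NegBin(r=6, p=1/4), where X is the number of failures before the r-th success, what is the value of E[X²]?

Using the identity E[X²] = Var(X) + (E[X])²:
E[X] = 18
Var(X) = 72
E[X²] = 72 + (18)²
= 396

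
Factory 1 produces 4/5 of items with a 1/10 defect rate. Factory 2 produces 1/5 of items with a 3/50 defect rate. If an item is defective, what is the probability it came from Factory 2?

Using Bayes' theorem:
P(F1) = 4/5, P(D|F1) = 1/10
P(F2) = 1/5, P(D|F2) = 3/50
P(D) = P(D|F1)P(F1) + P(D|F2)P(F2)
     = \frac{23}{250}
P(F2|D) = P(D|F2)P(F2) / P(D)
= \frac{3}{23}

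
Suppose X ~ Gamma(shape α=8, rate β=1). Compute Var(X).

For X ~ Gamma(shape α=8, rate β=1):
Var(X) = 8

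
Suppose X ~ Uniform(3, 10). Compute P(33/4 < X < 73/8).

P(33/4 < X < 73/8) = ∫_{33/4}^{73/8} f(x) dx
where f(x) = \frac{1}{7}
= \frac{1}{8}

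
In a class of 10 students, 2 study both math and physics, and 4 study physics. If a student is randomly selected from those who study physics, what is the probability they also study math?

P(A ∩ B) = 2/10 = 1/5
P(B) = 4/10 = 2/5
P(A|B) = P(A ∩ B) / P(B) = (1/5) / (2/5) = 1/2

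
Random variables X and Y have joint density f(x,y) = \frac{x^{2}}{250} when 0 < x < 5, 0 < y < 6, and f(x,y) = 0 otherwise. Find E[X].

f_X(x) = ∫_0^6 \frac{x^{2}}{250} dy = \frac{3 x^{2}}{125}
E[X] = ∫_0^5 x × (\frac{3 x^{2}}{125}) dx = \frac{15}{4}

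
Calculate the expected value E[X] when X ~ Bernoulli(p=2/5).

For X ~ Bernoulli(p=2/5), the expected value is:
E[X] = \frac{2}{5}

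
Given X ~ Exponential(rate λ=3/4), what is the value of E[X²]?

Using the identity E[X²] = Var(X) + (E[X])²:
E[X] = \frac{4}{3}
Var(X) = \frac{16}{9}
E[X²] = \frac{16}{9} + (\frac{4}{3})²
= \frac{32}{9}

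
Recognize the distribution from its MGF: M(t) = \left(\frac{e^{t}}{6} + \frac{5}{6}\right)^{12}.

The MGF M(t) = \left(\frac{e^{t}}{6} + \frac{5}{6}\right)^{12} is the standard form for the Binomial distribution.
Comparing with the known MGF formula identifies: Binomial(n=12, p=1/6)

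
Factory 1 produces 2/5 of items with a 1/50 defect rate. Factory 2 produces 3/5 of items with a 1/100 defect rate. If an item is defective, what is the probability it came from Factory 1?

Using Bayes' theorem:
P(F1) = 2/5, P(D|F1) = 1/50
P(F2) = 3/5, P(D|F2) = 1/100
P(D) = P(D|F1)P(F1) + P(D|F2)P(F2)
     = \frac{7}{500}
P(F1|D) = P(D|F1)P(F1) / P(D)
= \frac{4}{7}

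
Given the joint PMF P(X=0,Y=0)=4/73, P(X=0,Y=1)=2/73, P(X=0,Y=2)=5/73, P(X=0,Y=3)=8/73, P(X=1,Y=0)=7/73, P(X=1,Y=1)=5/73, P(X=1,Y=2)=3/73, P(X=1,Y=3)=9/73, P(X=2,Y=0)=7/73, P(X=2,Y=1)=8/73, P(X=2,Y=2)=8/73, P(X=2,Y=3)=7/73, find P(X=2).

P(X=2) = P(X=2,Y=0) + P(X=2,Y=1) + P(X=2,Y=2) + P(X=2,Y=3)
= 7/73 + 8/73 + 8/73 + 7/73
= 30/73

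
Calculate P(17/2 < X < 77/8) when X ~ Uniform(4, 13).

P(17/2 < X < 77/8) = ∫_{17/2}^{77/8} f(x) dx
where f(x) = \frac{1}{9}
= \frac{1}{8}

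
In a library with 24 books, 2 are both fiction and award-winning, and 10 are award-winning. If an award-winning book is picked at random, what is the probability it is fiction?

P(A ∩ B) = 2/24 = 1/12
P(B) = 10/24 = 5/12
P(A|B) = P(A ∩ B) / P(B) = (1/12) / (5/12) = 1/5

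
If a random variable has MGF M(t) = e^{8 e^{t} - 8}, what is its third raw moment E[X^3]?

To find E[X^3], compute M^(3)(0):
M^(1)(t) = 8 e^{t} e^{8 e^{t} - 8}
M^(2)(t) = 64 e^{2 t} e^{8 e^{t} - 8} + 8 e^{t} e^{8 e^{t} - 8}
M^(3)(t) = 512 e^{3 t} e^{8 e^{t} - 8} + 192 e^{2 t} e^{8 e^{t} - 8} + 8 e^{t} e^{8 e^{t} - 8}
M^(3)(0) = 712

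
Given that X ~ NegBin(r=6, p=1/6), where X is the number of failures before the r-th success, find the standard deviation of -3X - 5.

For X ~ NegBin(r=6, p=1/6), where X is the number of failures before the r-th success:
Var(X) = 180
SD(X) = √(Var(X)) = √(180) = 6 \sqrt{5}
SD(-3X - 5) = |-3| × SD(X) = 3 × 6 \sqrt{5} = 18 \sqrt{5}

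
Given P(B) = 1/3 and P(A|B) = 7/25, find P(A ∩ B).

By definition, P(A|B) = P(A ∩ B) / P(B)
So P(A ∩ B) = P(A|B) × P(B)
= 7/25 × 1/3
= 7/75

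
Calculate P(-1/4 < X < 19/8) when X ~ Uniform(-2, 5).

P(-1/4 < X < 19/8) = ∫_{-1/4}^{19/8} f(x) dx
where f(x) = \frac{1}{7}
= \frac{3}{8}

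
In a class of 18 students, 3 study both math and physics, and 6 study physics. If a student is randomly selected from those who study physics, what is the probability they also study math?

P(A ∩ B) = 3/18 = 1/6
P(B) = 6/18 = 1/3
P(A|B) = P(A ∩ B) / P(B) = (1/6) / (1/3) = 1/2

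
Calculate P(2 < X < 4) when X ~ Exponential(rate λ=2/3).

P(2 < X < 4) = ∫_{2}^{4} f(x) dx
where f(x) = \frac{2 e^{- \frac{2 x}{3}}}{3}
= - \frac{1 - e^{\frac{4}{3}}}{e^{\frac{8}{3}}}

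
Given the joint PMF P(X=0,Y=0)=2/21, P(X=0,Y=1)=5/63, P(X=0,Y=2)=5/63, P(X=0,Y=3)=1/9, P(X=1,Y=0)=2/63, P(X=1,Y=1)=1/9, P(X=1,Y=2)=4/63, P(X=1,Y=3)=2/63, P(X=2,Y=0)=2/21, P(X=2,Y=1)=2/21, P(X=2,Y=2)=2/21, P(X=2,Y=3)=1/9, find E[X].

First find marginal of X:
P(X=0) = 23/63
P(X=1) = 5/21
P(X=2) = 25/63
E[X] = 0 × 23/63 + 1 × 5/21 + 2 × 25/63 = 65/63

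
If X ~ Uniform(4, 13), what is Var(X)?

For X ~ Uniform(4, 13):
Var(X) = \frac{27}{4}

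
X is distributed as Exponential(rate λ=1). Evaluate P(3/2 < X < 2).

P(3/2 < X < 2) = ∫_{3/2}^{2} f(x) dx
where f(x) = e^{- x}
= - \frac{1}{e^{2}} + e^{- \frac{3}{2}}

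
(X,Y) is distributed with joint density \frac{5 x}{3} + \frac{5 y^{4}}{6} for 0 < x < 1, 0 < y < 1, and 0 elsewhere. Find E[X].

E[X] = ∫_0^1 ∫_0^1 x × f(x,y) dy dx
= ∫_0^1 ∫_0^1 x × (\frac{5 x}{3} + \frac{5 y^{4}}{6}) dy dx
= \frac{23}{36}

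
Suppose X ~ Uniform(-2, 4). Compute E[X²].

Using the identity E[X²] = Var(X) + (E[X])²:
E[X] = 1
Var(X) = 3
E[X²] = 3 + (1)²
= 4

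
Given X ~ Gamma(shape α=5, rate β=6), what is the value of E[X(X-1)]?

E[X(X-1)] = E[X² - X] = E[X²] - E[X]
E[X] = \frac{5}{6}
E[X²] = Var(X) + (E[X])² = \frac{5}{36} + (\frac{5}{6})² = \frac{5}{6}
E[X(X-1)] = \frac{5}{6} - \frac{5}{6} = 0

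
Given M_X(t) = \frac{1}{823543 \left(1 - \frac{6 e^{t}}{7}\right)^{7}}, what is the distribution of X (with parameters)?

The MGF M(t) = \frac{1}{823543 \left(1 - \frac{6 e^{t}}{7}\right)^{7}} is the standard form for the NegativeBinomial distribution.
Comparing with the known MGF formula identifies: NegBin(r=7, p=1/7), X = failures before r-th success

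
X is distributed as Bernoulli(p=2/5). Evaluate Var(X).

For X ~ Bernoulli(p=2/5):
Var(X) = \frac{6}{25}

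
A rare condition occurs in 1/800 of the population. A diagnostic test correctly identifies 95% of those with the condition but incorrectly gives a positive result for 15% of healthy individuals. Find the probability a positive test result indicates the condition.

Let D = the rare event, + = positive/flagged.
P(D) = 1/800
P(+|D) = 95/100 = 19/20
P(+|D') = 15/100 = 3/20
P(+) = P(+|D)P(D) + P(+|D')P(D')
     = \frac{19}{20} × \frac{1}{800} + \frac{3}{20} × \frac{799}{800}
     = \frac{151}{1000}
P(D|+) = P(+|D)P(D)/P(+) = \frac{19}{2416}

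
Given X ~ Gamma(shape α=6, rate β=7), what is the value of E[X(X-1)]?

E[X(X-1)] = E[X² - X] = E[X²] - E[X]
E[X] = \frac{6}{7}
E[X²] = Var(X) + (E[X])² = \frac{6}{49} + (\frac{6}{7})² = \frac{6}{7}
E[X(X-1)] = \frac{6}{7} - \frac{6}{7} = 0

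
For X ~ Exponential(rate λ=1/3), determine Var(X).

For X ~ Exponential(rate λ=1/3):
Var(X) = 9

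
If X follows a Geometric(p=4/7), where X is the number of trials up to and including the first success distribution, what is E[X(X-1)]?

E[X(X-1)] = E[X² - X] = E[X²] - E[X]
E[X] = \frac{7}{4}
E[X²] = Var(X) + (E[X])² = \frac{21}{16} + (\frac{7}{4})² = \frac{35}{8}
E[X(X-1)] = \frac{35}{8} - \frac{7}{4} = \frac{21}{8}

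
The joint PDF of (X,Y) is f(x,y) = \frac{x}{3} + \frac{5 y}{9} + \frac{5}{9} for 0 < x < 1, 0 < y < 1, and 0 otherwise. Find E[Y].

E[Y] = ∫_0^1 ∫_0^1 y × f(x,y) dx dy
= \frac{59}{108}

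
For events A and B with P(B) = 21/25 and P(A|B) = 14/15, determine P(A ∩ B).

By definition, P(A|B) = P(A ∩ B) / P(B)
So P(A ∩ B) = P(A|B) × P(B)
= 14/15 × 21/25
= 98/125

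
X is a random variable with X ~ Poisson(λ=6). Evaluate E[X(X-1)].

E[X(X-1)] = E[X² - X] = E[X²] - E[X]
E[X] = 6
E[X²] = Var(X) + (E[X])² = 6 + (6)² = 42
E[X(X-1)] = 42 - 6 = 36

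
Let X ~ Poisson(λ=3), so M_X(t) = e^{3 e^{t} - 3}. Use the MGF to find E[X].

To find E[X], compute M^(1)(0):
M^(1)(t) = 3 e^{t} e^{3 e^{t} - 3}
M^(1)(0) = 3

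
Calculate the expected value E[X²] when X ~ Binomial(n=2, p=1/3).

Using the identity E[X²] = Var(X) + (E[X])²:
E[X] = \frac{2}{3}
Var(X) = \frac{4}{9}
E[X²] = \frac{4}{9} + (\frac{2}{3})²
= \frac{8}{9}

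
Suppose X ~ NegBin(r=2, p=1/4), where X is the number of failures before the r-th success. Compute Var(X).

For X ~ NegBin(r=2, p=1/4), where X is the number of failures before the r-th success:
Var(X) = 24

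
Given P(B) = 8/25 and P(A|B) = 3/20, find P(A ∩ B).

By definition, P(A|B) = P(A ∩ B) / P(B)
So P(A ∩ B) = P(A|B) × P(B)
= 3/20 × 8/25
= 6/125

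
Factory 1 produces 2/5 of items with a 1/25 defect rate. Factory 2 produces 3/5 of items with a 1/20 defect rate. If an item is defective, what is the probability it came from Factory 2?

Using Bayes' theorem:
P(F1) = 2/5, P(D|F1) = 1/25
P(F2) = 3/5, P(D|F2) = 1/20
P(D) = P(D|F1)P(F1) + P(D|F2)P(F2)
     = \frac{23}{500}
P(F2|D) = P(D|F2)P(F2) / P(D)
= \frac{15}{23}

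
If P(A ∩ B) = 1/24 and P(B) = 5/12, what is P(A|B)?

P(A|B) = P(A ∩ B) / P(B)
= (1/24) / (5/12)
= 1/10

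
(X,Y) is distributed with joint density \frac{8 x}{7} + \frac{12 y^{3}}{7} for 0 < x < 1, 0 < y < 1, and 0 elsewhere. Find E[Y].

E[Y] = ∫_0^1 ∫_0^1 y × f(x,y) dx dy
= \frac{22}{35}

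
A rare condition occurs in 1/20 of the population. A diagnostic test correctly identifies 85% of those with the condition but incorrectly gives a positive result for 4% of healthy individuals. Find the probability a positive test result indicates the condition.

Let D = the rare event, + = positive/flagged.
P(D) = 1/20
P(+|D) = 85/100 = 17/20
P(+|D') = 4/100 = 1/25
P(+) = P(+|D)P(D) + P(+|D')P(D')
     = \frac{17}{20} × \frac{1}{20} + \frac{1}{25} × \frac{19}{20}
     = \frac{161}{2000}
P(D|+) = P(+|D)P(D)/P(+) = \frac{85}{161}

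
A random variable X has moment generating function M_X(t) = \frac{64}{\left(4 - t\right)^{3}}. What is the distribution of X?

The MGF M(t) = \frac{64}{\left(4 - t\right)^{3}} is the standard form for the Gamma distribution.
Comparing with the known MGF formula identifies: Gamma(shape α=3, rate β=4)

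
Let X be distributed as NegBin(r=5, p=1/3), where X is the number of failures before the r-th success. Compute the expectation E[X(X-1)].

E[X(X-1)] = E[X² - X] = E[X²] - E[X]
E[X] = 10
E[X²] = Var(X) + (E[X])² = 30 + (10)² = 130
E[X(X-1)] = 130 - 10 = 120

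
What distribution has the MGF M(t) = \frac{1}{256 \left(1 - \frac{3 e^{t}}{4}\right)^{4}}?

The MGF M(t) = \frac{1}{256 \left(1 - \frac{3 e^{t}}{4}\right)^{4}} is the standard form for the NegativeBinomial distribution.
Comparing with the known MGF formula identifies: NegBin(r=4, p=1/4), X = failures before r-th success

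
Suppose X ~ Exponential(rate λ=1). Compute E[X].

For X ~ Exponential(rate λ=1), the expected value is:
E[X] = 1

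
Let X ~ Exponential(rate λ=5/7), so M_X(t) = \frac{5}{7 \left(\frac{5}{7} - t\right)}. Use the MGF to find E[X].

To find E[X], compute M^(1)(0):
M^(1)(t) = \frac{5}{7 \left(\frac{5}{7} - t\right)^{2}}
M^(1)(0) = \frac{7}{5}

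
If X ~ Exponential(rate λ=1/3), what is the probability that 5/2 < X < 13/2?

P(5/2 < X < 13/2) = ∫_{5/2}^{13/2} f(x) dx
where f(x) = \frac{e^{- \frac{x}{3}}}{3}
= - \frac{1 - e^{\frac{4}{3}}}{e^{\frac{13}{6}}}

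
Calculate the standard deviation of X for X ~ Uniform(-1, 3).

For X ~ Uniform(-1, 3):
Var(X) = \frac{4}{3}
SD(X) = √(Var(X)) = √(\frac{4}{3}) = \frac{2 \sqrt{3}}{3}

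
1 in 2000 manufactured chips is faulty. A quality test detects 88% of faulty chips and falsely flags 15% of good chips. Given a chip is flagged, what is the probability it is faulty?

Let D = the rare event, + = positive/flagged.
P(D) = 1/2000
P(+|D) = 88/100 = 22/25
P(+|D') = 15/100 = 3/20
P(+) = P(+|D)P(D) + P(+|D')P(D')
     = \frac{22}{25} × \frac{1}{2000} + \frac{3}{20} × \frac{1999}{2000}
     = \frac{30073}{200000}
P(D|+) = P(+|D)P(D)/P(+) = \frac{88}{30073}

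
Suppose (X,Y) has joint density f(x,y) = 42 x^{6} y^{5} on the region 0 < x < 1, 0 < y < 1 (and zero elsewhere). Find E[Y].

E[Y] = ∫_0^1 ∫_0^1 y × f(x,y) dx dy
= \frac{6}{7}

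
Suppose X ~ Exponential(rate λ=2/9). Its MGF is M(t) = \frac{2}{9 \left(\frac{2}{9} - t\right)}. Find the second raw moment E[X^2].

To find E[X^2], compute M^(2)(0):
M^(1)(t) = \frac{2}{9 \left(\frac{2}{9} - t\right)^{2}}
M^(2)(t) = \frac{4}{9 \left(\frac{2}{9} - t\right)^{3}}
M^(2)(0) = \frac{81}{2}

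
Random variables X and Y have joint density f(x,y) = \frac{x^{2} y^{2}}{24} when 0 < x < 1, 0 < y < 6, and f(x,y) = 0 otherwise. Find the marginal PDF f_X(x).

f_X(x) = ∫_0^6 f(x,y) dy
= ∫_0^6 \frac{x^{2} y^{2}}{24} dy
= 3 x^{2} for 0 < x < 1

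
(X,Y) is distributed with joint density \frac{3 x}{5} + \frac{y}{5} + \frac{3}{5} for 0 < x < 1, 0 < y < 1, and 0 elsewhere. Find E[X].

E[X] = ∫_0^1 ∫_0^1 x × f(x,y) dy dx
= ∫_0^1 ∫_0^1 x × (\frac{3 x}{5} + \frac{y}{5} + \frac{3}{5}) dy dx
= \frac{11}{20}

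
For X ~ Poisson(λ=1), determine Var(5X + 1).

For X ~ Poisson(λ=1):
Var(X) = 1
Var(5X + 1) = (5)² × Var(X) = 25 × 1 = 25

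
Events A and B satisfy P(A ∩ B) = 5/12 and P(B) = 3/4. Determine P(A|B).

P(A|B) = P(A ∩ B) / P(B)
= (5/12) / (3/4)
= 5/9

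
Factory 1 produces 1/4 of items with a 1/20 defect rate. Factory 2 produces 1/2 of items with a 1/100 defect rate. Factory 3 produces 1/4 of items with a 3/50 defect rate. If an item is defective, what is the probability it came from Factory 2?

Using Bayes' theorem:
P(F1) = 1/4, P(D|F1) = 1/20
P(F2) = 1/2, P(D|F2) = 1/100
P(F3) = 1/4, P(D|F3) = 3/50
P(D) = P(D|F1)P(F1) + P(D|F2)P(F2) + P(D|F3)P(F3)
     = \frac{13}{400}
P(F2|D) = P(D|F2)P(F2) / P(D)
= \frac{2}{13}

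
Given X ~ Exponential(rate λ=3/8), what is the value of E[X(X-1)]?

E[X(X-1)] = E[X² - X] = E[X²] - E[X]
E[X] = \frac{8}{3}
E[X²] = Var(X) + (E[X])² = \frac{64}{9} + (\frac{8}{3})² = \frac{128}{9}
E[X(X-1)] = \frac{128}{9} - \frac{8}{3} = \frac{104}{9}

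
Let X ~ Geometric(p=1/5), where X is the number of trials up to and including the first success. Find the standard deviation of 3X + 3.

For X ~ Geometric(p=1/5), where X is the number of trials up to and including the first success:
Var(X) = 20
SD(X) = √(Var(X)) = √(20) = 2 \sqrt{5}
SD(3X + 3) = |3| × SD(X) = 3 × 2 \sqrt{5} = 6 \sqrt{5}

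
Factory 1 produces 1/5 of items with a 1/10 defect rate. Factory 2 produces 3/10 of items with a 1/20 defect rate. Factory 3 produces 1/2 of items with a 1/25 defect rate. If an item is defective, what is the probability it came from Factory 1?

Using Bayes' theorem:
P(F1) = 1/5, P(D|F1) = 1/10
P(F2) = 3/10, P(D|F2) = 1/20
P(F3) = 1/2, P(D|F3) = 1/25
P(D) = P(D|F1)P(F1) + P(D|F2)P(F2) + P(D|F3)P(F3)
     = \frac{11}{200}
P(F1|D) = P(D|F1)P(F1) / P(D)
= \frac{4}{11}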